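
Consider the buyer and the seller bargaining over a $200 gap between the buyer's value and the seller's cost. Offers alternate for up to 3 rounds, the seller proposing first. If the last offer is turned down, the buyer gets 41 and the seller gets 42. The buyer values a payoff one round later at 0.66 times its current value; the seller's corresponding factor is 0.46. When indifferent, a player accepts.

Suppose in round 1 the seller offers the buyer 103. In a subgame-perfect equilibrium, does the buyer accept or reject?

Round 3 (the seller proposes): the buyer gets 41 if talks fail, so the seller offers 41 and keeps 159.
Round 2 (the buyer proposes): the seller can get 159 next round, worth 0.46 × 159 = 73.14 now. The buyer offers 73.14 and keeps 200 − 73.14 = 126.86.
So by rejecting in round 1, the buyer gets 126.86 next round, worth 0.66 × 126.86 = 83.7276 now.
Offer 103 ≥ 83.7276, so the buyer accepts.

Accept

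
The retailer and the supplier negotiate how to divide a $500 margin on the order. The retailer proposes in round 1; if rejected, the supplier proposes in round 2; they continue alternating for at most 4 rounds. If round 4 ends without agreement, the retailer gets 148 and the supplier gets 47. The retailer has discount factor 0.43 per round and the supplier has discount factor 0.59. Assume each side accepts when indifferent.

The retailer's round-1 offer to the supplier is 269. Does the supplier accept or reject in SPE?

Accept

Round 4 (the supplier proposes): the retailer gets 148 if talks fail, so the supplier offers 148 and keeps 352.
Round 3 (the retailer proposes): the supplier can get 352 next round, worth 0.59 × 352 = 207.68 now. The retailer offers 207.68 and keeps 500 − 207.68 = 292.32.
Round 2 (the supplier proposes): the retailer can get 292.32 next round, worth 0.43 × 292.32 = 125.6976 now, so the supplier offers 125.6976, keeping 374.3024.
So by rejecting in round 1, the supplier gets 374.3024 next round, worth 0.59 × 374.3024 = 220.838416 now.
Offer 269 ≥ 220.838416, so the supplier accepts.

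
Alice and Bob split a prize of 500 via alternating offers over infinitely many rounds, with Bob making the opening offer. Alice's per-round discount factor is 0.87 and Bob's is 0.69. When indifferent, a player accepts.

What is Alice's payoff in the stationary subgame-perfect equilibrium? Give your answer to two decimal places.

337.38

When Bob proposes, Alice accepts any offer worth at least 0.87 times what Alice would get by proposing next round; and vice versa.
This gives x = 500 − 0.87y and y = 500 − 0.69x, where x and y are each side's share when it proposes.
Hence (1 − 0.87·0.69)x = 500(1 − 0.87), i.e. 0.3997·x = 65.
x ≈ 162.6220; Alice's share is 500 − x ≈ 337.3780.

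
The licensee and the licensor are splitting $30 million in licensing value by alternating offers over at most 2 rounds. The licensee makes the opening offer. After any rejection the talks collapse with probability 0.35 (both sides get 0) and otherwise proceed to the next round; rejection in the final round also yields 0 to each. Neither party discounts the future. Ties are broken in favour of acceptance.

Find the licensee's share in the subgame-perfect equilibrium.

10.5

Round 2 (the licensor proposes): the licensee will accept anything ≥ 0, so the licensor offers 0 and keeps 30.
Round 1 (the licensee proposes): rejecting gives the licensor an expected 0.65 × 30 = 19.5; the licensee offers that and keeps 10.5.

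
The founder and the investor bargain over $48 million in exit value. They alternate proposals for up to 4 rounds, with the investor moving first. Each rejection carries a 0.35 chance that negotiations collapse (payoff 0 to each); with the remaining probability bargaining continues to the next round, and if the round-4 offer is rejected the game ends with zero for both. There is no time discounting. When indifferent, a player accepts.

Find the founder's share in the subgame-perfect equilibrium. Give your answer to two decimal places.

24.10

Round 4 (the founder proposes): the investor will accept anything ≥ 0, so the founder offers 0 and keeps 48.
Round 3 (the investor proposes): rejecting gives the founder an expected 0.65 × 48 = 31.2. The investor offers 31.2 and keeps 48 − 31.2 = 16.8.
Round 2 (the founder proposes): rejecting gives the investor an expected 0.65 × 16.8 = 10.92; the founder offers that and keeps 37.08.
Round 1 (the investor proposes): rejecting gives the founder an expected 0.65 × 37.08 = 24.102, so the investor offers 24.102, keeping 23.898.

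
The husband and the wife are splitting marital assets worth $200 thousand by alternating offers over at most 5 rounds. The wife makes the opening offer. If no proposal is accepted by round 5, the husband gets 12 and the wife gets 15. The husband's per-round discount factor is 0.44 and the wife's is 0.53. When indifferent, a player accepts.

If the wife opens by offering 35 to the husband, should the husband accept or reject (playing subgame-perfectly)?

Reject

Work out the husband's continuation value if the offer is rejected.
Round 5 (the wife proposes): the husband gets 12 if talks fail, so the wife offers 12 and keeps 188.
Round 4 (the husband proposes): the wife can get 188 next round, worth 0.53 × 188 = 99.64 now, so the husband offers 99.64, keeping 100.36.
Round 3 (the wife proposes): the husband can get 100.36 next round, worth 0.44 × 100.36 = 44.1584 now; the wife offers that and keeps 155.8416.
Round 2 (the husband proposes): the wife can get 155.8416 next round, worth 0.53 × 155.8416 = 82.596048 now. The husband offers 82.596048 and keeps 200 − 82.596048 = 117.403952.
So by rejecting in round 1, the husband gets 117.403952 next round, worth 0.44 × 117.403952 = 51.65773888 now.
Offer 35 < 51.65773888, so the husband rejects.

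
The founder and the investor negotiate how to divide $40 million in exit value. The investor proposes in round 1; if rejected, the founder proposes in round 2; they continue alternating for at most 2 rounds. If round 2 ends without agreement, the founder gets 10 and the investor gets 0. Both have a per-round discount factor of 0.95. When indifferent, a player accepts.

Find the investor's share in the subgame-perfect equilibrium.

2

Round 2 (the founder proposes): the investor will accept anything ≥ 0, so the founder offers 0 and keeps 40.
Round 1 (the investor proposes): the founder can get 40 next round, worth 0.95 × 40 = 38 now. The investor offers 38 and keeps 40 − 38 = 2.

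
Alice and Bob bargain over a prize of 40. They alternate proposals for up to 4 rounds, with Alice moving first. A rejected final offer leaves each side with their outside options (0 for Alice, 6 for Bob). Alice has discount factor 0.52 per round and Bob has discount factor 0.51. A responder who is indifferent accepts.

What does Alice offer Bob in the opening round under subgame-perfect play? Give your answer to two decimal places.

Round 4 (Bob proposes): rejection yields 0 for Alice; Bob offers 0 and keeps 40.
Round 3 (Alice proposes): Bob can get 40 next round, worth 0.51 × 40 = 20.4 now; Alice offers that and keeps 19.6.
Round 2 (Bob proposes): Alice can get 19.6 next round, worth 0.52 × 19.6 = 10.192 now; Bob offers that and keeps 29.808.
Round 1 (Alice proposes): Bob can get 29.808 next round, worth 0.51 × 29.808 = 15.20208 now. Alice offers 15.20208 and keeps 40 − 15.20208 = 24.79792.

15.20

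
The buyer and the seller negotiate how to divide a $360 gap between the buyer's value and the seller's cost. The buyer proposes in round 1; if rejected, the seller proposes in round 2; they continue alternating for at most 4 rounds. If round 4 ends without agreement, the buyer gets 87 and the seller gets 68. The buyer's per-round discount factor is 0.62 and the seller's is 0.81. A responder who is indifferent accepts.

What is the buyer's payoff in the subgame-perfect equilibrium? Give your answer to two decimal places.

138.14

Round 4 (the seller proposes): the buyer gets 87 if talks fail, so the seller offers 87 and keeps 273.
Round 3 (the buyer proposes): the seller can get 273 next round, worth 0.81 × 273 = 221.13 now; the buyer offers that and keeps 138.87.
Round 2 (the seller proposes): the buyer can get 138.87 next round, worth 0.62 × 138.87 = 86.0994 now; the seller offers that and keeps 273.9006.
Round 1 (the buyer proposes): the seller can get 273.9006 next round, worth 0.81 × 273.9006 = 221.859486 now. The buyer offers 221.859486 and keeps 360 − 221.859486 = 138.140514.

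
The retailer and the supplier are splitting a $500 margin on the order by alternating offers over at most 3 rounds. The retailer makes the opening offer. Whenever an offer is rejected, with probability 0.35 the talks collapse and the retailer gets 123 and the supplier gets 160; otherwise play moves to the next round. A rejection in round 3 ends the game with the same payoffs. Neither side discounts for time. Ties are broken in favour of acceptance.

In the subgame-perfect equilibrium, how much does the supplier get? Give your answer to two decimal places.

Round 3 (the retailer proposes): the supplier gets 160 if talks fail, so the retailer offers 160 and keeps 340.
Round 2 (the supplier proposes): rejecting gives the retailer an expected 0.65 × 340 + 0.35 × 123 = 264.05; the supplier offers that and keeps 235.95.
Round 1 (the retailer proposes): rejecting gives the supplier an expected 0.65 × 235.95 + 0.35 × 160 = 209.3675; the retailer offers that and keeps 290.6325.

209.37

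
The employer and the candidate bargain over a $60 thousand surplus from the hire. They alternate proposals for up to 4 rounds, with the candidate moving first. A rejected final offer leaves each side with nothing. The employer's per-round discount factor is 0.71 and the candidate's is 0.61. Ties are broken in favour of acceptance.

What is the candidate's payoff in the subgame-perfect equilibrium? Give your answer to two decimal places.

24.94

Round 4 (the employer proposes): the candidate will accept anything ≥ 0, so the employer offers 0 and keeps 60.
Round 3 (the candidate proposes): the employer can get 60 next round, worth 0.71 × 60 = 42.6 now, so the candidate offers 42.6, keeping 17.4.
Round 2 (the employer proposes): the candidate can get 17.4 next round, worth 0.61 × 17.4 = 10.614 now. The employer offers 10.614 and keeps 60 − 10.614 = 49.386.
Round 1 (the candidate proposes): the employer can get 49.386 next round, worth 0.71 × 49.386 = 35.06406 now. The candidate offers 35.06406 and keeps 60 − 35.06406 = 24.93594.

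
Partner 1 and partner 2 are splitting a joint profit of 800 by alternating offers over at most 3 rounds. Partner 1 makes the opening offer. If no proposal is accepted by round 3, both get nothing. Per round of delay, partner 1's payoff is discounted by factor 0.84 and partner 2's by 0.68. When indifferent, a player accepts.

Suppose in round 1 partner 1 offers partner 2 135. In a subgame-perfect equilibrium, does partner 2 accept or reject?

Accept

Work out partner 2's continuation value if the offer is rejected.
Round 3 (partner 1 proposes): partner 2 will accept anything ≥ 0, so partner 1 offers 0 and keeps 800.
Round 2 (partner 2 proposes): partner 1 can get 800 next round, worth 0.84 × 800 = 672 now. Partner 2 offers 672 and keeps 800 − 672 = 128.
So by rejecting in round 1, partner 2 gets 128 next round, worth 0.68 × 128 = 87.04 now.
Offer 135 ≥ 87.04, so partner 2 accepts.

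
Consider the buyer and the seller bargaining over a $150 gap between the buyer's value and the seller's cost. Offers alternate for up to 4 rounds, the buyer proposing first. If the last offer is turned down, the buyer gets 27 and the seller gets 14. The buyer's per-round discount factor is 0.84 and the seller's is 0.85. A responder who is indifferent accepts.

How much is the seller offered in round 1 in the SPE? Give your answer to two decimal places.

95.05

Round 4 (the seller proposes): the buyer gets 27 if talks fail, so the seller offers 27 and keeps 123.
Round 3 (the buyer proposes): the seller can get 123 next round, worth 0.85 × 123 = 104.55 now. The buyer offers 104.55 and keeps 150 − 104.55 = 45.45.
Round 2 (the seller proposes): the buyer can get 45.45 next round, worth 0.84 × 45.45 = 38.178 now, so the seller offers 38.178, keeping 111.822.
Round 1 (the buyer proposes): the seller can get 111.822 next round, worth 0.85 × 111.822 = 95.0487 now; the buyer offers that and keeps 54.9513.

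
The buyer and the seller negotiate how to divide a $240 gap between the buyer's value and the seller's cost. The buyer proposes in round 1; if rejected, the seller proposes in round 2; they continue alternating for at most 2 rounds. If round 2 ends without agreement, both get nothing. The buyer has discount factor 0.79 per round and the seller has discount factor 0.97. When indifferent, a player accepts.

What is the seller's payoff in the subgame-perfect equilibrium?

232.8

By backward induction:
Round 2 (the seller proposes): rejection yields 0 for the buyer; the seller offers 0 and keeps 240.
Round 1 (the buyer proposes): the seller can get 240 next round, worth 0.97 × 240 = 232.8 now, so the buyer offers 232.8, keeping 7.2.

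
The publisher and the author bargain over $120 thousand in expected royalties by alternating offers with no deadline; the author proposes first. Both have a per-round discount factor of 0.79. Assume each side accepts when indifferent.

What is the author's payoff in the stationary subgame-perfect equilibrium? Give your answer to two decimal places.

When the author proposes, the publisher accepts any offer worth at least 0.79 times what the publisher would get by proposing next round; and vice versa.
This gives x = 120 − 0.79y and y = 120 − 0.79x, where x and y are each side's share when it proposes.
Hence (1 − 0.79·0.79)x = 120(1 − 0.79), i.e. 0.3759·x = 25.2.
x ≈ 67.0391; the publisher's share is 120 − x ≈ 52.9609.

67.04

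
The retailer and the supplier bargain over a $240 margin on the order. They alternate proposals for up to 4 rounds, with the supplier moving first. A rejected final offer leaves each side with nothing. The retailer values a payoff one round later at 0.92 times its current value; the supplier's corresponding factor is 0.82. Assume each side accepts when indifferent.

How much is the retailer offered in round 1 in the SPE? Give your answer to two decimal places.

206.32

Round 4 (the retailer proposes): the supplier will accept anything ≥ 0, so the retailer offers 0 and keeps 240.
Round 3 (the supplier proposes): the retailer can get 240 next round, worth 0.92 × 240 = 220.8 now. The supplier offers 220.8 and keeps 240 − 220.8 = 19.2.
Round 2 (the retailer proposes): the supplier can get 19.2 next round, worth 0.82 × 19.2 = 15.744 now; the retailer offers that and keeps 224.256.
Round 1 (the supplier proposes): the retailer can get 224.256 next round, worth 0.92 × 224.256 = 206.31552 now, so the supplier offers 206.31552, keeping 33.68448.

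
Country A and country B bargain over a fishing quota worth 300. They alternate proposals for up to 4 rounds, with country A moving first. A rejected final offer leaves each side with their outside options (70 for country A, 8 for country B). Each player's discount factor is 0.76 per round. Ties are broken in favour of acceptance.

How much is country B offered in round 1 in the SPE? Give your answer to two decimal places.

Round 4 (country B proposes): country A gets 70 if talks fail, so country B offers 70 and keeps 230.
Round 3 (country A proposes): country B can get 230 next round, worth 0.76 × 230 = 174.8 now, so country A offers 174.8, keeping 125.2.
Round 2 (country B proposes): country A can get 125.2 next round, worth 0.76 × 125.2 = 95.152 now; country B offers that and keeps 204.848.
Round 1 (country A proposes): country B can get 204.848 next round, worth 0.76 × 204.848 = 155.68448 now. Country A offers 155.68448 and keeps 300 − 155.68448 = 144.31552.

155.68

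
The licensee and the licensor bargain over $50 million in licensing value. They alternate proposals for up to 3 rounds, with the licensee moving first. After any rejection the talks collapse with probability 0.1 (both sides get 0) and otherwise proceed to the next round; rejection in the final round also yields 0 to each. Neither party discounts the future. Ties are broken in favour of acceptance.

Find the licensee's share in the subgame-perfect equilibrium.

By backward induction:
Round 3 (the licensee proposes): rejection yields 0 for the licensor; the licensee offers 0 and keeps 50.
Round 2 (the licensor proposes): rejecting gives the licensee an expected 0.9 × 50 = 45; the licensor offers that and keeps 5.
Round 1 (the licensee proposes): rejecting gives the licensor an expected 0.9 × 5 = 4.5; the licensee offers that and keeps 45.5.

45.5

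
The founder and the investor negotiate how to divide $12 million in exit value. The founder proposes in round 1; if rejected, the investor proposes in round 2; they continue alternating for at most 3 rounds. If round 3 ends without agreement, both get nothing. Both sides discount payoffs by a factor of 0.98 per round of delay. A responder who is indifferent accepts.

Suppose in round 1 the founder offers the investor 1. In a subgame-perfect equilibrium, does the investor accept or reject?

Accept

Work out the investor's continuation value if the offer is rejected.
Round 3 (the founder proposes): the investor will accept anything ≥ 0, so the founder offers 0 and keeps 12.
Round 2 (the investor proposes): the founder can get 12 next round, worth 0.98 × 12 = 11.76 now, so the investor offers 11.76, keeping 0.24.
So by rejecting in round 1, the investor gets 0.24 next round, worth 0.98 × 0.24 = 0.2352 now.
Offer 1 ≥ 0.2352, so the investor accepts.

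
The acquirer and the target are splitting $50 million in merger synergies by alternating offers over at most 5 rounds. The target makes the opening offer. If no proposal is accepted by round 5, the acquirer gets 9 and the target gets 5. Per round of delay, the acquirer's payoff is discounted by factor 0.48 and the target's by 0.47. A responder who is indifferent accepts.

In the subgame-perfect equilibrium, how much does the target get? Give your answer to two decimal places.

Round 5 (the target proposes): the acquirer gets 9 if talks fail, so the target offers 9 and keeps 41.
Round 4 (the acquirer proposes): the target can get 41 next round, worth 0.47 × 41 = 19.27 now. The acquirer offers 19.27 and keeps 50 − 19.27 = 30.73.
Round 3 (the target proposes): the acquirer can get 30.73 next round, worth 0.48 × 30.73 = 14.7504 now. The target offers 14.7504 and keeps 50 − 14.7504 = 35.2496.
Round 2 (the acquirer proposes): the target can get 35.2496 next round, worth 0.47 × 35.2496 = 16.567312 now. The acquirer offers 16.567312 and keeps 50 − 16.567312 = 33.432688.
Round 1 (the target proposes): the acquirer can get 33.432688 next round, worth 0.48 × 33.432688 = 16.04769024 now; the target offers that and keeps 33.95230976.

33.95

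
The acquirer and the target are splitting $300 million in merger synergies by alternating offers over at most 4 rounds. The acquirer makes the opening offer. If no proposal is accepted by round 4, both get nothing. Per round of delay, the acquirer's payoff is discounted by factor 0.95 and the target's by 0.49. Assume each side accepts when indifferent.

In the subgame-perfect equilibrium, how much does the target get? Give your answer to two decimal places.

75.78

Round 4 (the target proposes): rejection yields 0 for the acquirer; the target offers 0 and keeps 300.
Round 3 (the acquirer proposes): the target can get 300 next round, worth 0.49 × 300 = 147 now. The acquirer offers 147 and keeps 300 − 147 = 153.
Round 2 (the target proposes): the acquirer can get 153 next round, worth 0.95 × 153 = 145.35 now. The target offers 145.35 and keeps 300 − 145.35 = 154.65.
Round 1 (the acquirer proposes): the target can get 154.65 next round, worth 0.49 × 154.65 = 75.7785 now; the acquirer offers that and keeps 224.2215.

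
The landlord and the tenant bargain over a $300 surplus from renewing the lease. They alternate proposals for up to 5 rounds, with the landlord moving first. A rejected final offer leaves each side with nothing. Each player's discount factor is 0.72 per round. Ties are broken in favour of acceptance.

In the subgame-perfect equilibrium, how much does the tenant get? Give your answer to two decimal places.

91.83

Round 5 (the landlord proposes): rejection yields 0 for the tenant; the landlord offers 0 and keeps 300.
Round 4 (the tenant proposes): the landlord can get 300 next round, worth 0.72 × 300 = 216 now. The tenant offers 216 and keeps 300 − 216 = 84.
Round 3 (the landlord proposes): the tenant can get 84 next round, worth 0.72 × 84 = 60.48 now, so the landlord offers 60.48, keeping 239.52.
Round 2 (the tenant proposes): the landlord can get 239.52 next round, worth 0.72 × 239.52 = 172.4544 now. The tenant offers 172.4544 and keeps 300 − 172.4544 = 127.5456.
Round 1 (the landlord proposes): the tenant can get 127.5456 next round, worth 0.72 × 127.5456 = 91.832832 now. The landlord offers 91.832832 and keeps 300 − 91.832832 = 208.167168.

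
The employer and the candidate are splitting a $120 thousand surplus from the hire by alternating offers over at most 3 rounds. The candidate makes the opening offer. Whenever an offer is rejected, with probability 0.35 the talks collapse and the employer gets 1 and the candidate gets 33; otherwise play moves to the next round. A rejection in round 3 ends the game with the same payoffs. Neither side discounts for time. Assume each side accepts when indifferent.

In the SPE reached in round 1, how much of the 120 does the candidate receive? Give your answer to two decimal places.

99.44

Round 3 (the candidate proposes): the employer gets 1 if talks fail, so the candidate offers 1 and keeps 119.
Round 2 (the employer proposes): rejecting gives the candidate an expected 0.65 × 119 + 0.35 × 33 = 88.9, so the employer offers 88.9, keeping 31.1.
Round 1 (the candidate proposes): rejecting gives the employer an expected 0.65 × 31.1 + 0.35 × 1 = 20.565; the candidate offers that and keeps 99.435.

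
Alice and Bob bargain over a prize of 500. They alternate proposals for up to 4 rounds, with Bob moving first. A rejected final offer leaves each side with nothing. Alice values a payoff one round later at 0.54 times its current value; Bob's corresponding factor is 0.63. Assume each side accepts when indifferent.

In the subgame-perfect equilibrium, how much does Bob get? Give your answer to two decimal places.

By backward induction:
Round 4 (Alice proposes): Bob will accept anything ≥ 0, so Alice offers 0 and keeps 500.
Round 3 (Bob proposes): Alice can get 500 next round, worth 0.54 × 500 = 270 now; Bob offers that and keeps 230.
Round 2 (Alice proposes): Bob can get 230 next round, worth 0.63 × 230 = 144.9 now, so Alice offers 144.9, keeping 355.1.
Round 1 (Bob proposes): Alice can get 355.1 next round, worth 0.54 × 355.1 = 191.754 now; Bob offers that and keeps 308.246.

308.25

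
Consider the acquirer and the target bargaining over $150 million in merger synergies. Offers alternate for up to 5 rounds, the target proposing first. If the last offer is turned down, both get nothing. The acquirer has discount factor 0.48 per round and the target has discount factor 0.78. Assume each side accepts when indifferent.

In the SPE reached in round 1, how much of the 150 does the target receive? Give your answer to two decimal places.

By backward induction:
Round 5 (the target proposes): the acquirer will accept anything ≥ 0, so the target offers 0 and keeps 150.
Round 4 (the acquirer proposes): the target can get 150 next round, worth 0.78 × 150 = 117 now, so the acquirer offers 117, keeping 33.
Round 3 (the target proposes): the acquirer can get 33 next round, worth 0.48 × 33 = 15.84 now, so the target offers 15.84, keeping 134.16.
Round 2 (the acquirer proposes): the target can get 134.16 next round, worth 0.78 × 134.16 = 104.6448 now. The acquirer offers 104.6448 and keeps 150 − 104.6448 = 45.3552.
Round 1 (the target proposes): the acquirer can get 45.3552 next round, worth 0.48 × 45.3552 = 21.770496 now; the target offers that and keeps 128.229504.

128.23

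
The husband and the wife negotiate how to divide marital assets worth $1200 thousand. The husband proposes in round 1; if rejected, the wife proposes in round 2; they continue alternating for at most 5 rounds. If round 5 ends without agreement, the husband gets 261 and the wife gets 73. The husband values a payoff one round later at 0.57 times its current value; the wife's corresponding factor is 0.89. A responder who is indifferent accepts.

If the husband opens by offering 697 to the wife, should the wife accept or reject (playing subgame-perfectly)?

Work out the wife's continuation value if the offer is rejected.
Round 5 (the husband proposes): the wife gets 73 if talks fail, so the husband offers 73 and keeps 1127.
Round 4 (the wife proposes): the husband can get 1127 next round, worth 0.57 × 1127 = 642.39 now; the wife offers that and keeps 557.61.
Round 3 (the husband proposes): the wife can get 557.61 next round, worth 0.89 × 557.61 = 496.2729 now; the husband offers that and keeps 703.7271.
Round 2 (the wife proposes): the husband can get 703.7271 next round, worth 0.57 × 703.7271 = 401.124447 now. The wife offers 401.124447 and keeps 1200 − 401.124447 = 798.875553.
So by rejecting in round 1, the wife gets 798.875553 next round, worth 0.89 × 798.875553 = 710.99924217 now.
Offer 697 < 710.99924217, so the wife rejects.

Reject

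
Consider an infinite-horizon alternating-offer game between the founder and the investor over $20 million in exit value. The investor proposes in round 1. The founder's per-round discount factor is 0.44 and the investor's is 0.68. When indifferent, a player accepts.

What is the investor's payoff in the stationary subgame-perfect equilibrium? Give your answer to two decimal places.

Let x be the investor's share when the investor proposes and y be the founder's share when the founder proposes.
The founder accepts iff offered ≥ 0.44·y, so x = 20 − 0.44y. Symmetrically y = 20 − 0.68x.
Substituting: x = 20 − 0.44(20 − 0.68x), giving x(1 − 0.68·0.44) = 20(1 − 0.44).
So x = 20 × 0.56 / 0.7008 ≈ 15.9817, and the founder receives 20 − x ≈ 4.0183.

15.98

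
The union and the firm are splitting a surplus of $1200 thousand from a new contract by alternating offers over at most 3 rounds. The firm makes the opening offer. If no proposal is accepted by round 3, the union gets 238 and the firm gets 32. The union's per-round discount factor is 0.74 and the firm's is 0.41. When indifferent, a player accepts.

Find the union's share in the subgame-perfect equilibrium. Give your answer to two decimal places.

596.13

Round 3 (the firm proposes): the union gets 238 if talks fail, so the firm offers 238 and keeps 962.
Round 2 (the union proposes): the firm can get 962 next round, worth 0.41 × 962 = 394.42 now, so the union offers 394.42, keeping 805.58.
Round 1 (the firm proposes): the union can get 805.58 next round, worth 0.74 × 805.58 = 596.1292 now, so the firm offers 596.1292, keeping 603.8708.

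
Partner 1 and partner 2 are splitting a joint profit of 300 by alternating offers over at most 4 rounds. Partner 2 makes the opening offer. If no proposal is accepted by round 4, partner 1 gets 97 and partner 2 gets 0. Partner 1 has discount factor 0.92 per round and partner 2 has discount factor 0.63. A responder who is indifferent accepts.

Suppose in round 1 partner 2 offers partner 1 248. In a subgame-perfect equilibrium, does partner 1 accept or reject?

Round 4 (partner 1 proposes): rejection yields 0 for partner 2; partner 1 offers 0 and keeps 300.
Round 3 (partner 2 proposes): partner 1 can get 300 next round, worth 0.92 × 300 = 276 now. Partner 2 offers 276 and keeps 300 − 276 = 24.
Round 2 (partner 1 proposes): partner 2 can get 24 next round, worth 0.63 × 24 = 15.12 now. Partner 1 offers 15.12 and keeps 300 − 15.12 = 284.88.
So by rejecting in round 1, partner 1 gets 284.88 next round, worth 0.92 × 284.88 = 262.0896 now.
Offer 248 < 262.0896, so partner 1 rejects.

Reject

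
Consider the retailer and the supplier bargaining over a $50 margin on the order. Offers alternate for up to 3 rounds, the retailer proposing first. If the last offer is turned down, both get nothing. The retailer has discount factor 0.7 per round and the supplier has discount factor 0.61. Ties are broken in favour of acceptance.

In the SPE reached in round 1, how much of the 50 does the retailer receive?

40.85

Round 3 (the retailer proposes): the supplier will accept anything ≥ 0, so the retailer offers 0 and keeps 50.
Round 2 (the supplier proposes): the retailer can get 50 next round, worth 0.7 × 50 = 35 now, so the supplier offers 35, keeping 15.
Round 1 (the retailer proposes): the supplier can get 15 next round, worth 0.61 × 15 = 9.15 now; the retailer offers that and keeps 40.85.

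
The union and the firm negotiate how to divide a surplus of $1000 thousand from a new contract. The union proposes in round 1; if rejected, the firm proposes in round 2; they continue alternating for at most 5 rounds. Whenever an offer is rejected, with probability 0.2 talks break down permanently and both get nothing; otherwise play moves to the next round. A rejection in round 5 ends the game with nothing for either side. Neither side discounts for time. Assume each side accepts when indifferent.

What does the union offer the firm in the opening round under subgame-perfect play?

262.4

By backward induction:
Round 5 (the union proposes): the firm will accept anything ≥ 0, so the union offers 0 and keeps 1000.
Round 4 (the firm proposes): rejecting gives the union an expected 0.8 × 1000 = 800; the firm offers that and keeps 200.
Round 3 (the union proposes): rejecting gives the firm an expected 0.8 × 200 = 160. The union offers 160 and keeps 1000 − 160 = 840.
Round 2 (the firm proposes): rejecting gives the union an expected 0.8 × 840 = 672. The firm offers 672 and keeps 1000 − 672 = 328.
Round 1 (the union proposes): rejecting gives the firm an expected 0.8 × 328 = 262.4, so the union offers 262.4, keeping 737.6.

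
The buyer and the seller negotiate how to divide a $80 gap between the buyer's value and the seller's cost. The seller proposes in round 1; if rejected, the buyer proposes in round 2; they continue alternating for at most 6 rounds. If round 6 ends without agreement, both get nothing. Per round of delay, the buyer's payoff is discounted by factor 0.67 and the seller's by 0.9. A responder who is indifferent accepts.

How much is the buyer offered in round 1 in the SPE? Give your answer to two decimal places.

28.08

Round 6 (the buyer proposes): rejection yields 0 for the seller; the buyer offers 0 and keeps 80.
Round 5 (the seller proposes): the buyer can get 80 next round, worth 0.67 × 80 = 53.6 now, so the seller offers 53.6, keeping 26.4.
Round 4 (the buyer proposes): the seller can get 26.4 next round, worth 0.9 × 26.4 = 23.76 now, so the buyer offers 23.76, keeping 56.24.
Round 3 (the seller proposes): the buyer can get 56.24 next round, worth 0.67 × 56.24 = 37.6808 now. The seller offers 37.6808 and keeps 80 − 37.6808 = 42.3192.
Round 2 (the buyer proposes): the seller can get 42.3192 next round, worth 0.9 × 42.3192 = 38.08728 now; the buyer offers that and keeps 41.91272.
Round 1 (the seller proposes): the buyer can get 41.91272 next round, worth 0.67 × 41.91272 = 28.0815224 now, so the seller offers 28.0815224, keeping 51.9184776.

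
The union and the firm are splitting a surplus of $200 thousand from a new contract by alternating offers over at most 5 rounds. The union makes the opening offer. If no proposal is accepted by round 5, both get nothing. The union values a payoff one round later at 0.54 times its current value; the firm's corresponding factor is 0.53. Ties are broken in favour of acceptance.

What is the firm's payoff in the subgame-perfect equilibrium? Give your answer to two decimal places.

Round 5 (the union proposes): the firm will accept anything ≥ 0, so the union offers 0 and keeps 200.
Round 4 (the firm proposes): the union can get 200 next round, worth 0.54 × 200 = 108 now; the firm offers that and keeps 92.
Round 3 (the union proposes): the firm can get 92 next round, worth 0.53 × 92 = 48.76 now; the union offers that and keeps 151.24.
Round 2 (the firm proposes): the union can get 151.24 next round, worth 0.54 × 151.24 = 81.6696 now, so the firm offers 81.6696, keeping 118.3304.
Round 1 (the union proposes): the firm can get 118.3304 next round, worth 0.53 × 118.3304 = 62.715112 now. The union offers 62.715112 and keeps 200 − 62.715112 = 137.284888.

62.72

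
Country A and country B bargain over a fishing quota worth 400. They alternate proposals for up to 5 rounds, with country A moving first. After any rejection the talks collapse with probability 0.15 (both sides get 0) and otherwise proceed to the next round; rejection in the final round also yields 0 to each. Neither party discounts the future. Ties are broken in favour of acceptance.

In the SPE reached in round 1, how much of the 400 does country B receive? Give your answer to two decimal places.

87.85

By backward induction:
Round 5 (country A proposes): rejection yields 0 for country B; country A offers 0 and keeps 400.
Round 4 (country B proposes): rejecting gives country A an expected 0.85 × 400 = 340; country B offers that and keeps 60.
Round 3 (country A proposes): rejecting gives country B an expected 0.85 × 60 = 51; country A offers that and keeps 349.
Round 2 (country B proposes): rejecting gives country A an expected 0.85 × 349 = 296.65; country B offers that and keeps 103.35.
Round 1 (country A proposes): rejecting gives country B an expected 0.85 × 103.35 = 87.8475; country A offers that and keeps 312.1525.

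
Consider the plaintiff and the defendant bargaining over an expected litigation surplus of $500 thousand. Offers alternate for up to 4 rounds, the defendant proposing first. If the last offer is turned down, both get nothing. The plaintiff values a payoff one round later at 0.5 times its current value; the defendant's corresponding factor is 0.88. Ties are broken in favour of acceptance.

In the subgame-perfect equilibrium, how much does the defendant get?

360

By backward induction:
Round 4 (the plaintiff proposes): the defendant will accept anything ≥ 0, so the plaintiff offers 0 and keeps 500.
Round 3 (the defendant proposes): the plaintiff can get 500 next round, worth 0.5 × 500 = 250 now; the defendant offers that and keeps 250.
Round 2 (the plaintiff proposes): the defendant can get 250 next round, worth 0.88 × 250 = 220 now, so the plaintiff offers 220, keeping 280.
Round 1 (the defendant proposes): the plaintiff can get 280 next round, worth 0.5 × 280 = 140 now; the defendant offers that and keeps 360.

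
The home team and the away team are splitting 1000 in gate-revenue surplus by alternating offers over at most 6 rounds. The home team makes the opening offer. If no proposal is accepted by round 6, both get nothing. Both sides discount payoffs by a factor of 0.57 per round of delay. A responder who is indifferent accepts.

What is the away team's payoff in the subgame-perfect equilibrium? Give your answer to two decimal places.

Round 6 (the away team proposes): rejection yields 0 for the home team; the away team offers 0 and keeps 1000.
Round 5 (the home team proposes): the away team can get 1000 next round, worth 0.57 × 1000 = 570 now. The home team offers 570 and keeps 1000 − 570 = 430.
Round 4 (the away team proposes): the home team can get 430 next round, worth 0.57 × 430 = 245.1 now; the away team offers that and keeps 754.9.
Round 3 (the home team proposes): the away team can get 754.9 next round, worth 0.57 × 754.9 = 430.293 now; the home team offers that and keeps 569.707.
Round 2 (the away team proposes): the home team can get 569.707 next round, worth 0.57 × 569.707 = 324.73299 now; the away team offers that and keeps 675.26701.
Round 1 (the home team proposes): the away team can get 675.26701 next round, worth 0.57 × 675.26701 = 384.9021957 now; the home team offers that and keeps 615.0978043.

384.90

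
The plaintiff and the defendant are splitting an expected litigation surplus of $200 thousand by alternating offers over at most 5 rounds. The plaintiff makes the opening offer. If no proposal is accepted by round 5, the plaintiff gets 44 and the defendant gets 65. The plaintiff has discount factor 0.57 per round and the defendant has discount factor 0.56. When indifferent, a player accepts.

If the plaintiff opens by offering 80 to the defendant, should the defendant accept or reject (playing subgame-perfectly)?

Work out the defendant's continuation value if the offer is rejected.
Round 5 (the plaintiff proposes): the defendant gets 65 if talks fail, so the plaintiff offers 65 and keeps 135.
Round 4 (the defendant proposes): the plaintiff can get 135 next round, worth 0.57 × 135 = 76.95 now, so the defendant offers 76.95, keeping 123.05.
Round 3 (the plaintiff proposes): the defendant can get 123.05 next round, worth 0.56 × 123.05 = 68.908 now. The plaintiff offers 68.908 and keeps 200 − 68.908 = 131.092.
Round 2 (the defendant proposes): the plaintiff can get 131.092 next round, worth 0.57 × 131.092 = 74.72244 now. The defendant offers 74.72244 and keeps 200 − 74.72244 = 125.27756.
So by rejecting in round 1, the defendant gets 125.27756 next round, worth 0.56 × 125.27756 = 70.1554336 now.
Offer 80 ≥ 70.1554336, so the defendant accepts.

Accept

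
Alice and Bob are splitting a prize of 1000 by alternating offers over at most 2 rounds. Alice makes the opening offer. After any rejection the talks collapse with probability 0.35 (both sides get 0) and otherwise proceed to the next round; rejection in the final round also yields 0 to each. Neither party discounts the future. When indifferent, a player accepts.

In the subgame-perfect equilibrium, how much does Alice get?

Round 2 (Bob proposes): Alice will accept anything ≥ 0, so Bob offers 0 and keeps 1000.
Round 1 (Alice proposes): rejecting gives Bob an expected 0.65 × 1000 = 650. Alice offers 650 and keeps 1000 − 650 = 350.

350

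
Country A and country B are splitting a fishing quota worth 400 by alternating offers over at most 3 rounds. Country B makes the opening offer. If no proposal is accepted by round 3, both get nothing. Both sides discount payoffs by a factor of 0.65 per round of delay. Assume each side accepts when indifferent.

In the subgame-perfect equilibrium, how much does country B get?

Round 3 (country B proposes): country A will accept anything ≥ 0, so country B offers 0 and keeps 400.
Round 2 (country A proposes): country B can get 400 next round, worth 0.65 × 400 = 260 now, so country A offers 260, keeping 140.
Round 1 (country B proposes): country A can get 140 next round, worth 0.65 × 140 = 91 now, so country B offers 91, keeping 309.

309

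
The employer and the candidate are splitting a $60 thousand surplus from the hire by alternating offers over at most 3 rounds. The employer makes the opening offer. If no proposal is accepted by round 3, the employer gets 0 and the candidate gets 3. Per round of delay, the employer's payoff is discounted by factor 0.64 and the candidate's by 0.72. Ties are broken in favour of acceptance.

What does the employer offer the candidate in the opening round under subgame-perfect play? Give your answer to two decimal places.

16.93

By backward induction:
Round 3 (the employer proposes): the candidate gets 3 if talks fail, so the employer offers 3 and keeps 57.
Round 2 (the candidate proposes): the employer can get 57 next round, worth 0.64 × 57 = 36.48 now. The candidate offers 36.48 and keeps 60 − 36.48 = 23.52.
Round 1 (the employer proposes): the candidate can get 23.52 next round, worth 0.72 × 23.52 = 16.9344 now, so the employer offers 16.9344, keeping 43.0656.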